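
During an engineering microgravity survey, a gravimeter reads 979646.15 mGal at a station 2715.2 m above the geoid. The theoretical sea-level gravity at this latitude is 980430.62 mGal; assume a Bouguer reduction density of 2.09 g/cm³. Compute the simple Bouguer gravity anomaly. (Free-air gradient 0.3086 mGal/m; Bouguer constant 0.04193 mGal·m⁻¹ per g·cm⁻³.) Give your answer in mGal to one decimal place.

-184.5

Free-air correction = 0.3086 × 2715.2 = 837.91 mGal
Free-air anomaly = 979646.15 − 980430.62 + (837.91) = 53.44 mGal
Bouguer slab correction = 0.04193 × 2.09 × 2715.2 = 237.94 mGal
Simple Bouguer anomaly = 53.44 − (237.94) = -184.50 mGal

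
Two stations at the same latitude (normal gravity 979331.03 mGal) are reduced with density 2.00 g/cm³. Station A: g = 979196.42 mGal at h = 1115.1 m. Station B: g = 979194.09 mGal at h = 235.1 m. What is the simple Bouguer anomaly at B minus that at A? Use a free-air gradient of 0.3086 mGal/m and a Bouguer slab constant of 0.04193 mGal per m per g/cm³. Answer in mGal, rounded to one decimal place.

-200.1

Δg_SB(A) = 979196.42 − 979331.03 + 0.3086×1115.1 − 0.04193×2.00×1115.1 = 116.00 mGal
Δg_SB(B) = 979194.09 − 979331.03 + 0.3086×235.1 − 0.04193×2.00×235.1 = -84.10 mGal
Difference = -84.10 − (116.00) = -200.10 mGal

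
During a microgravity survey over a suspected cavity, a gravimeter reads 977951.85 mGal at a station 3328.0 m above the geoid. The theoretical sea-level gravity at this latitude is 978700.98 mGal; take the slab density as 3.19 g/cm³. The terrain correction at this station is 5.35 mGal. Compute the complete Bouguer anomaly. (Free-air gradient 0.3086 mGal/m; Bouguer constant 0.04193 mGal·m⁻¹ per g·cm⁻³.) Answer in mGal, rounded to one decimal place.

-161.9

Free-air correction = 0.3086 × 3328.0 = 1027.02 mGal
Free-air anomaly = 977951.85 − 978700.98 + (1027.02) = 277.89 mGal
Bouguer slab correction = 0.04193 × 3.19 × 3328.0 = 445.14 mGal
Simple Bouguer anomaly = 277.89 − (445.14) = -167.25 mGal
Complete Bouguer anomaly = -167.25 + 5.35 = -161.90 mGal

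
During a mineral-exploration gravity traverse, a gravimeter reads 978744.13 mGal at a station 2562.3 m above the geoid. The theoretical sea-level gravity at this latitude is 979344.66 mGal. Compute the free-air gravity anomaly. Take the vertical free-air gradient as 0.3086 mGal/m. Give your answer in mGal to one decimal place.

Free-air correction = 0.3086 × 2562.3 = 790.73 mGal
Free-air anomaly = 978744.13 − 979344.66 + (790.73) = 190.20 mGal

190.2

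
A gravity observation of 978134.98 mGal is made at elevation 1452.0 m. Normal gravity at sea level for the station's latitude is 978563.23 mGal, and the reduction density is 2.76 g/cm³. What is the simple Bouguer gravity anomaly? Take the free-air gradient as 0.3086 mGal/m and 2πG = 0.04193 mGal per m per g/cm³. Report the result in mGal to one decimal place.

-148.2

Free-air correction = 0.3086 × 1452.0 = 448.09 mGal
Free-air anomaly = 978134.98 − 978563.23 + (448.09) = 19.84 mGal
Bouguer slab correction = 0.04193 × 2.76 × 1452.0 = 168.04 mGal
Simple Bouguer anomaly = 19.84 − (168.04) = -148.20 mGal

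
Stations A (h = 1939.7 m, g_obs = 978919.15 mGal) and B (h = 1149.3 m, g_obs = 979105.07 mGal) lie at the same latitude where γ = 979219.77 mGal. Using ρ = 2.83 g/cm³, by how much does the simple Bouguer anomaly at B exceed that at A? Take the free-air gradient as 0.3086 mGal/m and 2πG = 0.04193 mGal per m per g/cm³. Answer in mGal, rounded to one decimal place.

35.8

Δg_SB(A) = 978919.15 − 979219.77 + 0.3086×1939.7 − 0.04193×2.83×1939.7 = 67.80 mGal
Δg_SB(B) = 979105.07 − 979219.77 + 0.3086×1149.3 − 0.04193×2.83×1149.3 = 103.60 mGal
Difference = 103.60 − (67.80) = 35.80 mGal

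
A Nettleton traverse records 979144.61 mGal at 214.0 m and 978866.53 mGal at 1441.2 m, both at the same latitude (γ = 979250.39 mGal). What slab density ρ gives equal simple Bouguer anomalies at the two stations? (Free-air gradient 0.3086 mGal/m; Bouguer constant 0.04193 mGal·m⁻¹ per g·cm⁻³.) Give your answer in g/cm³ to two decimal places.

Δg_obs = 978866.53 − 979144.61 = -278.08 mGal over Δh = 1441.2 − 214.0 = 1227.2 m
Equal Bouguer anomalies ⇒ Δg_obs + (0.3086 − 0.04193ρ)·Δh = 0
0.3086 − 0.04193ρ = −Δg_obs/Δh = 0.22660
ρ = (0.3086 − 0.22660) / 0.04193 = 1.96 g/cm³

1.96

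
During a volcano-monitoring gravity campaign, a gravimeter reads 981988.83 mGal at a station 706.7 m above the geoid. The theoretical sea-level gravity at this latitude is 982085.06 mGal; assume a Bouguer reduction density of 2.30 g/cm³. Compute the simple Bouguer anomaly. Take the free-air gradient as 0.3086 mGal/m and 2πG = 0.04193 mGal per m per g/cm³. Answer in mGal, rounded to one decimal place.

53.7

Free-air correction = 0.3086 × 706.7 = 218.09 mGal
Free-air anomaly = 981988.83 − 982085.06 + (218.09) = 121.86 mGal
Bouguer slab correction = 0.04193 × 2.30 × 706.7 = 68.15 mGal
Simple Bouguer anomaly = 121.86 − (68.15) = 53.71 mGal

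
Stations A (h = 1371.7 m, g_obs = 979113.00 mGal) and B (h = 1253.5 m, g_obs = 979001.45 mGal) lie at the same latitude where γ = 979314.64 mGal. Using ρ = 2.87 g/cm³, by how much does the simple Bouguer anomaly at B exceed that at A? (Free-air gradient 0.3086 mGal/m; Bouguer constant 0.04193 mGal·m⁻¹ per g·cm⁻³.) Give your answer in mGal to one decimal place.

-133.8

Δg_SB(A) = 979113.00 − 979314.64 + 0.3086×1371.7 − 0.04193×2.87×1371.7 = 56.60 mGal
Δg_SB(B) = 979001.45 − 979314.64 + 0.3086×1253.5 − 0.04193×2.87×1253.5 = -77.20 mGal
Difference = -77.20 − (56.60) = -133.80 mGal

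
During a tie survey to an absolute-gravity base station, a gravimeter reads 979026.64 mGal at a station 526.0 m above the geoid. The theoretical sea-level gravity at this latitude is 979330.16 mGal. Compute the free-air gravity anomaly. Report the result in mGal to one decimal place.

-141.2

Free-air correction = 0.3086 × 526.0 = 162.32 mGal
Free-air anomaly = 979026.64 − 979330.16 + (162.32) = -141.20 mGal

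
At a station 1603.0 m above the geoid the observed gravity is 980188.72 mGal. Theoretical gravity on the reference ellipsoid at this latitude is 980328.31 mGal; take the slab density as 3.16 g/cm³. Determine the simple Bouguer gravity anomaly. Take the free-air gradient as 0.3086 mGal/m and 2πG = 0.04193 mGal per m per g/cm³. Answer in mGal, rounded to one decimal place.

Free-air correction = 0.3086 × 1603.0 = 494.69 mGal
Free-air anomaly = 980188.72 − 980328.31 + (494.69) = 355.10 mGal
Bouguer slab correction = 0.04193 × 3.16 × 1603.0 = 212.40 mGal
Simple Bouguer anomaly = 355.10 − (212.40) = 142.70 mGal

142.7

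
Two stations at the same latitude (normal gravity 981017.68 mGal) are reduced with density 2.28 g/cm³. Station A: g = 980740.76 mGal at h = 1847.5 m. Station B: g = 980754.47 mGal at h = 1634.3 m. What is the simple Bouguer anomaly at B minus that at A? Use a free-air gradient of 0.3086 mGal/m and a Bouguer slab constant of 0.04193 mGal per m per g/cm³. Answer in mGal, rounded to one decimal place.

Δg_SB(A) = 980740.76 − 981017.68 + 0.3086×1847.5 − 0.04193×2.28×1847.5 = 116.60 mGal
Δg_SB(B) = 980754.47 − 981017.68 + 0.3086×1634.3 − 0.04193×2.28×1634.3 = 84.90 mGal
Difference = 84.90 − (116.60) = -31.70 mGal

-31.7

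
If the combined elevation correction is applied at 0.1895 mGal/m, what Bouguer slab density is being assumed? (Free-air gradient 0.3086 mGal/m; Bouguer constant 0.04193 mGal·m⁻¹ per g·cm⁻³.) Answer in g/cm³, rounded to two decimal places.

2.84

0.1895 = 0.3086 − 0.04193 × ρ
ρ = (0.3086 − 0.1895) / 0.04193 = 2.84 g/cm³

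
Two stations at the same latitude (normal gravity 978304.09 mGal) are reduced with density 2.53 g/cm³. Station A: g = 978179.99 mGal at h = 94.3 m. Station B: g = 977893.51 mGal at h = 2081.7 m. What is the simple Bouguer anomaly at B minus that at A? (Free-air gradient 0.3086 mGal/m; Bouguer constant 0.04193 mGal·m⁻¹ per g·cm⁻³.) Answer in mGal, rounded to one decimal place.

116.0

Δg_SB(A) = 978179.99 − 978304.09 + 0.3086×94.3 − 0.04193×2.53×94.3 = -105.00 mGal
Δg_SB(B) = 977893.51 − 978304.09 + 0.3086×2081.7 − 0.04193×2.53×2081.7 = 11.00 mGal
Difference = 11.00 − (-105.00) = 116.00 mGal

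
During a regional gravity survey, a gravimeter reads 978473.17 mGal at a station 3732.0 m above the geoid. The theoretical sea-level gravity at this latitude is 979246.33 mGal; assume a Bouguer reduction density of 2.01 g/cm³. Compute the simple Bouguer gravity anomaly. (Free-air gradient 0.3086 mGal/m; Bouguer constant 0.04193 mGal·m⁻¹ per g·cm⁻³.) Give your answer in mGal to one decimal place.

Free-air correction = 0.3086 × 3732.0 = 1151.70 mGal
Free-air anomaly = 978473.17 − 979246.33 + (1151.70) = 378.54 mGal
Bouguer slab correction = 0.04193 × 2.01 × 3732.0 = 314.53 mGal
Simple Bouguer anomaly = 378.54 − (314.53) = 64.01 mGal

64.0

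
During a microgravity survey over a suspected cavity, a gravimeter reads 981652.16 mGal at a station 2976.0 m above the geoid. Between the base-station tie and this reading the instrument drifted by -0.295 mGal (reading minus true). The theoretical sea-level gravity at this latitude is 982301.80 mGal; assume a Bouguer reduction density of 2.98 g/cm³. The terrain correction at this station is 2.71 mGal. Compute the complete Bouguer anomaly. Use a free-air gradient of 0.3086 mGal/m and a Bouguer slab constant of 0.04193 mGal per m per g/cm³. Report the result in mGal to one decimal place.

Drift-corrected reading = 981652.16 − (-0.295) = 981652.455 mGal
Free-air correction = 0.3086 × 2976.0 = 918.39 mGal
Free-air anomaly = 981652.455 − 982301.80 + (918.39) = 269.045 mGal
Bouguer slab correction = 0.04193 × 2.98 × 2976.0 = 371.86 mGal
Simple Bouguer anomaly = 269.045 − (371.86) = -102.815 mGal
Complete Bouguer anomaly = -102.815 + 2.71 = -100.105 mGal

-100.1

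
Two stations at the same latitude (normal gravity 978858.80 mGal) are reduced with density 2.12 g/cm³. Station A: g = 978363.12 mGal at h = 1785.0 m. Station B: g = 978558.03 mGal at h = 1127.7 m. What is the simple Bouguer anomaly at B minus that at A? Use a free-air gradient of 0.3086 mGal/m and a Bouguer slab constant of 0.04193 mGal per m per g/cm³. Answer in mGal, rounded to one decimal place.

Δg_SB(A) = 978363.12 − 978858.80 + 0.3086×1785.0 − 0.04193×2.12×1785.0 = -103.50 mGal
Δg_SB(B) = 978558.03 − 978858.80 + 0.3086×1127.7 − 0.04193×2.12×1127.7 = -53.00 mGal
Difference = -53.00 − (-103.50) = 50.50 mGal

50.5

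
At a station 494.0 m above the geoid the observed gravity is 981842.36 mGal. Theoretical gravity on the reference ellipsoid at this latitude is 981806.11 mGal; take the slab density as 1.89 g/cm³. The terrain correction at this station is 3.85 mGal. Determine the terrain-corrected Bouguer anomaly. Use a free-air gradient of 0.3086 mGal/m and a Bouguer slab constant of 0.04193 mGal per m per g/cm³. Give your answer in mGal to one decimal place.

153.4

Free-air correction = 0.3086 × 494.0 = 152.45 mGal
Free-air anomaly = 981842.36 − 981806.11 + (152.45) = 188.70 mGal
Bouguer slab correction = 0.04193 × 1.89 × 494.0 = 39.15 mGal
Simple Bouguer anomaly = 188.70 − (39.15) = 149.55 mGal
Complete Bouguer anomaly = 149.55 + 3.85 = 153.40 mGal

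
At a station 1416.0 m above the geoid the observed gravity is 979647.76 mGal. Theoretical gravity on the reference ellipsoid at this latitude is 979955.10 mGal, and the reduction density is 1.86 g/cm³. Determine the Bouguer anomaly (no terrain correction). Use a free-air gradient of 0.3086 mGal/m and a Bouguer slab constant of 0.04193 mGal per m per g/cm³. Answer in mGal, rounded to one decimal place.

19.2

Free-air correction = 0.3086 × 1416.0 = 436.98 mGal
Free-air anomaly = 979647.76 − 979955.10 + (436.98) = 129.64 mGal
Bouguer slab correction = 0.04193 × 1.86 × 1416.0 = 110.43 mGal
Simple Bouguer anomaly = 129.64 − (110.43) = 19.21 mGal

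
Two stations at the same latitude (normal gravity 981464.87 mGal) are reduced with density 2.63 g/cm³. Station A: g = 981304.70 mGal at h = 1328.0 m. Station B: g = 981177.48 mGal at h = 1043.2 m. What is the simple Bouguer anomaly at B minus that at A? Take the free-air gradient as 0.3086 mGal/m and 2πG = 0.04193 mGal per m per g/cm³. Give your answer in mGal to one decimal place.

Δg_SB(A) = 981304.70 − 981464.87 + 0.3086×1328.0 − 0.04193×2.63×1328.0 = 103.20 mGal
Δg_SB(B) = 981177.48 − 981464.87 + 0.3086×1043.2 − 0.04193×2.63×1043.2 = -80.50 mGal
Difference = -80.50 − (103.20) = -183.70 mGal

-183.7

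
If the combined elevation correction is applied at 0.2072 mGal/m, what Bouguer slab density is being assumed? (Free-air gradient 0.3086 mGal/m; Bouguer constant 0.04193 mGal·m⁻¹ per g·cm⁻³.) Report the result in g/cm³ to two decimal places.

2.42

0.2072 = 0.3086 − 0.04193 × ρ
ρ = (0.3086 − 0.2072) / 0.04193 = 2.42 g/cm³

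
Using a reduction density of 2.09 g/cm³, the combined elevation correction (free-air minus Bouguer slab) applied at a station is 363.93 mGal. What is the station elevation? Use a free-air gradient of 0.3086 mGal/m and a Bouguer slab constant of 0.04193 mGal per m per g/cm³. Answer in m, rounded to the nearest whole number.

Combined gradient = 0.3086 − 0.04193 × 2.09 = 0.2209663 mGal/m
h = 363.93 / 0.2209663 = 1646.99 m

1647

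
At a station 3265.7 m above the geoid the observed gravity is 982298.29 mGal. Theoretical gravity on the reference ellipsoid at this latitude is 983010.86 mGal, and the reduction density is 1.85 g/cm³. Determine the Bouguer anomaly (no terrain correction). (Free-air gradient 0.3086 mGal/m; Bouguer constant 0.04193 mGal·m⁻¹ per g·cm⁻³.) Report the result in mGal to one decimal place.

41.9

Free-air correction = 0.3086 × 3265.7 = 1007.80 mGal
Free-air anomaly = 982298.29 − 983010.86 + (1007.80) = 295.23 mGal
Bouguer slab correction = 0.04193 × 1.85 × 3265.7 = 253.32 mGal
Simple Bouguer anomaly = 295.23 − (253.32) = 41.91 mGal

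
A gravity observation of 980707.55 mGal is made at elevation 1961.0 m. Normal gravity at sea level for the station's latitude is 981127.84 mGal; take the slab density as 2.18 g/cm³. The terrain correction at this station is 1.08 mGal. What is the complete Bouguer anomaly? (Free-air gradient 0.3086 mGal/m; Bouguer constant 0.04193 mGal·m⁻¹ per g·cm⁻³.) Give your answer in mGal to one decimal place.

Free-air correction = 0.3086 × 1961.0 = 605.16 mGal
Free-air anomaly = 980707.55 − 981127.84 + (605.16) = 184.87 mGal
Bouguer slab correction = 0.04193 × 2.18 × 1961.0 = 179.25 mGal
Simple Bouguer anomaly = 184.87 − (179.25) = 5.62 mGal
Complete Bouguer anomaly = 5.62 + 1.08 = 6.70 mGal

6.7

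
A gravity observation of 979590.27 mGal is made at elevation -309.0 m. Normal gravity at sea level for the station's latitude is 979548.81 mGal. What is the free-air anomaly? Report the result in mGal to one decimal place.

Free-air correction = 0.3086 × -309.0 = -95.36 mGal
Free-air anomaly = 979590.27 − 979548.81 + (-95.36) = -53.90 mGal

-53.9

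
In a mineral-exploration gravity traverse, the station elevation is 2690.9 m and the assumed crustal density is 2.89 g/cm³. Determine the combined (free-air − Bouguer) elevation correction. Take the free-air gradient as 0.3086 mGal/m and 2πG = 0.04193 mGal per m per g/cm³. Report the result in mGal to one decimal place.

Combined gradient = 0.3086 − 0.04193 × 2.89 = 0.1874223 mGal/m
Combined elevation correction = 0.1874223 × 2690.9 = 504.3 mGal

504.3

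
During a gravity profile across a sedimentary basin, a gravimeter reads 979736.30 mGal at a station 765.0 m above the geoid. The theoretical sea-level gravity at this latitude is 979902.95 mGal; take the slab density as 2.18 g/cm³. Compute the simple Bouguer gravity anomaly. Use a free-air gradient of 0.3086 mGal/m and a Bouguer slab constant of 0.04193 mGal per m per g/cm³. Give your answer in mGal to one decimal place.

Free-air correction = 0.3086 × 765.0 = 236.08 mGal
Free-air anomaly = 979736.30 − 979902.95 + (236.08) = 69.43 mGal
Bouguer slab correction = 0.04193 × 2.18 × 765.0 = 69.93 mGal
Simple Bouguer anomaly = 69.43 − (69.93) = -0.50 mGal

-0.5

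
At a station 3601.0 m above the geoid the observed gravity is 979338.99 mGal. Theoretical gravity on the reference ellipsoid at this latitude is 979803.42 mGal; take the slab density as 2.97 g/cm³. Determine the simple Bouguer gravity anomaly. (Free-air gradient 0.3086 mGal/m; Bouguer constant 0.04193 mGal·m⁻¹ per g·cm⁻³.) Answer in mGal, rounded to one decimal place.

198.4

Free-air correction = 0.3086 × 3601.0 = 1111.27 mGal
Free-air anomaly = 979338.99 − 979803.42 + (1111.27) = 646.84 mGal
Bouguer slab correction = 0.04193 × 2.97 × 3601.0 = 448.44 mGal
Simple Bouguer anomaly = 646.84 − (448.44) = 198.40 mGal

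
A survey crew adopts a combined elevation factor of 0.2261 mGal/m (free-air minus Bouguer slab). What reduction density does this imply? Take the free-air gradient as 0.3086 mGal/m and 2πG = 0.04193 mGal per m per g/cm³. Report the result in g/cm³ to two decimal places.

1.97

0.2261 = 0.3086 − 0.04193 × ρ
ρ = (0.3086 − 0.2261) / 0.04193 = 1.97 g/cm³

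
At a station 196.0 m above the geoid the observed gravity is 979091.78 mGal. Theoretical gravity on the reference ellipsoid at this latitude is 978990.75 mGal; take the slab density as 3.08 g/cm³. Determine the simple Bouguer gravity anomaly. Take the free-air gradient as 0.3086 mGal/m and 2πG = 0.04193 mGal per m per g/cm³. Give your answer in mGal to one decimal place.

Free-air correction = 0.3086 × 196.0 = 60.49 mGal
Free-air anomaly = 979091.78 − 978990.75 + (60.49) = 161.52 mGal
Bouguer slab correction = 0.04193 × 3.08 × 196.0 = 25.31 mGal
Simple Bouguer anomaly = 161.52 − (25.31) = 136.21 mGal

136.2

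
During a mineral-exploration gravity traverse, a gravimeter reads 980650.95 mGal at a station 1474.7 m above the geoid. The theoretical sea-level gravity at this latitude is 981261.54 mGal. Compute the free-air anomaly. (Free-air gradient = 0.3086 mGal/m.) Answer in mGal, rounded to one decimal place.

Free-air correction = 0.3086 × 1474.7 = 455.09 mGal
Free-air anomaly = 980650.95 − 981261.54 + (455.09) = -155.50 mGal

-155.5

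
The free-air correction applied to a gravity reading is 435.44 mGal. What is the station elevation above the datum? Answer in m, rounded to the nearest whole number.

1411

h = 435.44 / 0.3086 = 1411.02 m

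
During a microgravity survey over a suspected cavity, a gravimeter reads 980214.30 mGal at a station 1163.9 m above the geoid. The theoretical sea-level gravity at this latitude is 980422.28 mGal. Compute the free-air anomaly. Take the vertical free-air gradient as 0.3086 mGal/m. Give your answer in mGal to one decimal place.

Free-air correction = 0.3086 × 1163.9 = 359.18 mGal
Free-air anomaly = 980214.30 − 980422.28 + (359.18) = 151.20 mGal

151.2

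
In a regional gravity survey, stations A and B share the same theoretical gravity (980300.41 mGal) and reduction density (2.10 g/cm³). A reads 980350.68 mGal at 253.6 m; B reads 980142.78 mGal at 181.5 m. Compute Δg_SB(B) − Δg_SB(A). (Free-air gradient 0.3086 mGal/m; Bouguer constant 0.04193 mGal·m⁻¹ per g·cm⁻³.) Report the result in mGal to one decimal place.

-223.8

Δg_SB(A) = 980350.68 − 980300.41 + 0.3086×253.6 − 0.04193×2.10×253.6 = 106.20 mGal
Δg_SB(B) = 980142.78 − 980300.41 + 0.3086×181.5 − 0.04193×2.10×181.5 = -117.60 mGal
Difference = -117.60 − (106.20) = -223.80 mGal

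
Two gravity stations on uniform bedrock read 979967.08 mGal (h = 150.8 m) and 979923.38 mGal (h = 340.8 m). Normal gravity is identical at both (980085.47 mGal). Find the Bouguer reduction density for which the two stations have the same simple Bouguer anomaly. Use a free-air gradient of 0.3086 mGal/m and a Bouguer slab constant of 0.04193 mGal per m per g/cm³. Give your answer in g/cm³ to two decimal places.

Δg_obs = 979923.38 − 979967.08 = -43.70 mGal over Δh = 340.8 − 150.8 = 190.0 m
Equal Bouguer anomalies ⇒ Δg_obs + (0.3086 − 0.04193ρ)·Δh = 0
0.3086 − 0.04193ρ = −Δg_obs/Δh = 0.23000
ρ = (0.3086 − 0.23000) / 0.04193 = 1.87 g/cm³

1.87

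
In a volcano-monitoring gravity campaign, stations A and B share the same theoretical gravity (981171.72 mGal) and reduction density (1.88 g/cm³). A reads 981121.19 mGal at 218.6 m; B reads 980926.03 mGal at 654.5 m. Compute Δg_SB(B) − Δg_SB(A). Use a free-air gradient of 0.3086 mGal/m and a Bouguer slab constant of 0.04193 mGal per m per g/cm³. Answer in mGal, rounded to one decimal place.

-95.0

Δg_SB(A) = 981121.19 − 981171.72 + 0.3086×218.6 − 0.04193×1.88×218.6 = -0.30 mGal
Δg_SB(B) = 980926.03 − 981171.72 + 0.3086×654.5 − 0.04193×1.88×654.5 = -95.30 mGal
Difference = -95.30 − (-0.30) = -95.00 mGal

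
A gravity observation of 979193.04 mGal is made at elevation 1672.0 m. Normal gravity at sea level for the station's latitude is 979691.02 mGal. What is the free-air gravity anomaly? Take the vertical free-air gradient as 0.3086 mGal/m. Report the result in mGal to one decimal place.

18.0

Free-air correction = 0.3086 × 1672.0 = 515.98 mGal
Free-air anomaly = 979193.04 − 979691.02 + (515.98) = 18.00 mGal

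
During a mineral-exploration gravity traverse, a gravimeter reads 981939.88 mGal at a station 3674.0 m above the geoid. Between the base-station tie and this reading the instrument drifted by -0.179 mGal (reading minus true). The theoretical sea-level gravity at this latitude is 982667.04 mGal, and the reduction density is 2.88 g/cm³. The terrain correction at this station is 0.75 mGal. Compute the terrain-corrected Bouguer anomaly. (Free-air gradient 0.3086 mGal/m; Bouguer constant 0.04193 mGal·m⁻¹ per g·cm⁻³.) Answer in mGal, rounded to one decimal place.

-36.1

Drift-corrected reading = 981939.88 − (-0.179) = 981940.059 mGal
Free-air correction = 0.3086 × 3674.0 = 1133.80 mGal
Free-air anomaly = 981940.059 − 982667.04 + (1133.80) = 406.819 mGal
Bouguer slab correction = 0.04193 × 2.88 × 3674.0 = 443.67 mGal
Simple Bouguer anomaly = 406.819 − (443.67) = -36.851 mGal
Complete Bouguer anomaly = -36.851 + 0.75 = -36.101 mGal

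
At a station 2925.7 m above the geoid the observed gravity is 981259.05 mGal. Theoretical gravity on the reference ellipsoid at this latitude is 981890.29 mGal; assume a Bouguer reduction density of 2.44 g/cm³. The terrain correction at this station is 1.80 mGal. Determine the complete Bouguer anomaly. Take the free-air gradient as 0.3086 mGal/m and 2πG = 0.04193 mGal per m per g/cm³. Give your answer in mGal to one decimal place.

Free-air correction = 0.3086 × 2925.7 = 902.87 mGal
Free-air anomaly = 981259.05 − 981890.29 + (902.87) = 271.63 mGal
Bouguer slab correction = 0.04193 × 2.44 × 2925.7 = 299.33 mGal
Simple Bouguer anomaly = 271.63 − (299.33) = -27.70 mGal
Complete Bouguer anomaly = -27.70 + 1.80 = -25.90 mGal

-25.9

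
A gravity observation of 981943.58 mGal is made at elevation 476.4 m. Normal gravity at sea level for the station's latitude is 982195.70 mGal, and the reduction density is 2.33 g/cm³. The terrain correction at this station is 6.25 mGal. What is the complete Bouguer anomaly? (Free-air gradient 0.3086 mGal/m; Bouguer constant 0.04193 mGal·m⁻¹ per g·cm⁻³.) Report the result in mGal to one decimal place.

Free-air correction = 0.3086 × 476.4 = 147.02 mGal
Free-air anomaly = 981943.58 − 982195.70 + (147.02) = -105.10 mGal
Bouguer slab correction = 0.04193 × 2.33 × 476.4 = 46.54 mGal
Simple Bouguer anomaly = -105.10 − (46.54) = -151.64 mGal
Complete Bouguer anomaly = -151.64 + 6.25 = -145.39 mGal

-145.4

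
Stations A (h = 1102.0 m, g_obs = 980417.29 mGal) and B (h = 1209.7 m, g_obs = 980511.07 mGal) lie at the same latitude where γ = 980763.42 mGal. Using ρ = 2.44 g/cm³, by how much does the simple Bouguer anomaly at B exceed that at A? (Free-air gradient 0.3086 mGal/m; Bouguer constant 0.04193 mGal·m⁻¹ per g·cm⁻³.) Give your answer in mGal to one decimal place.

116.0

Δg_SB(A) = 980417.29 − 980763.42 + 0.3086×1102.0 − 0.04193×2.44×1102.0 = -118.80 mGal
Δg_SB(B) = 980511.07 − 980763.42 + 0.3086×1209.7 − 0.04193×2.44×1209.7 = -2.80 mGal
Difference = -2.80 − (-118.80) = 116.00 mGal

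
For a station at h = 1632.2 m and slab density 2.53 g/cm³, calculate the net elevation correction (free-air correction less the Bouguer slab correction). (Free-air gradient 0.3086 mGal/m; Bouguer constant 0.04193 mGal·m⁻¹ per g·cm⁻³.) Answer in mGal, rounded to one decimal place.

330.5

Combined gradient = 0.3086 − 0.04193 × 2.53 = 0.2025171 mGal/m
Combined elevation correction = 0.2025171 × 1632.2 = 330.5 mGal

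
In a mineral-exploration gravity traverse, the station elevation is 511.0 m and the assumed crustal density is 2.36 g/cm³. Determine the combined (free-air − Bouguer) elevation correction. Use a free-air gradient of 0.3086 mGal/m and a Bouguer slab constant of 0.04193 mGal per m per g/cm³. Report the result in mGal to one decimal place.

Combined gradient = 0.3086 − 0.04193 × 2.36 = 0.2096452 mGal/m
Combined elevation correction = 0.2096452 × 511.0 = 107.1 mGal

107.1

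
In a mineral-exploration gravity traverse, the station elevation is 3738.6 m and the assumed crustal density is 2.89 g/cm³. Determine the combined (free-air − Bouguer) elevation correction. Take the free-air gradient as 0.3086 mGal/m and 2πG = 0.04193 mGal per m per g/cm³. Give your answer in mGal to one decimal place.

Combined gradient = 0.3086 − 0.04193 × 2.89 = 0.1874223 mGal/m
Combined elevation correction = 0.1874223 × 3738.6 = 700.7 mGal

700.7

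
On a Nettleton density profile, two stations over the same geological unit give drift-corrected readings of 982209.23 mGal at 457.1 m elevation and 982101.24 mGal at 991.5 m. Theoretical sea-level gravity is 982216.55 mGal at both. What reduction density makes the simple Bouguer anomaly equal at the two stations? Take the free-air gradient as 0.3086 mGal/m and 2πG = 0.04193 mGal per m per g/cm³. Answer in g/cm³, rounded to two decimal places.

Δg_obs = 982101.24 − 982209.23 = -107.99 mGal over Δh = 991.5 − 457.1 = 534.4 m
Equal Bouguer anomalies ⇒ Δg_obs + (0.3086 − 0.04193ρ)·Δh = 0
0.3086 − 0.04193ρ = −Δg_obs/Δh = 0.20208
ρ = (0.3086 − 0.20208) / 0.04193 = 2.54 g/cm³

2.54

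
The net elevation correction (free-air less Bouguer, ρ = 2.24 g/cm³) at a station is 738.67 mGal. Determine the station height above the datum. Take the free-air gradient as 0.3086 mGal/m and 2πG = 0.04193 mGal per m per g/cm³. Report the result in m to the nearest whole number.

3441

Combined gradient = 0.3086 − 0.04193 × 2.24 = 0.2146768 mGal/m
h = 738.67 / 0.2146768 = 3440.85 m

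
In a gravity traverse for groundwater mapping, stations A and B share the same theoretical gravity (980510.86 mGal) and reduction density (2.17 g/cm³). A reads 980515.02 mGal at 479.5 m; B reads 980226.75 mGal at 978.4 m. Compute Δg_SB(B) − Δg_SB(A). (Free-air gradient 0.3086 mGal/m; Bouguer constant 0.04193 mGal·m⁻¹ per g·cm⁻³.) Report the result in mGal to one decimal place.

-179.7

Δg_SB(A) = 980515.02 − 980510.86 + 0.3086×479.5 − 0.04193×2.17×479.5 = 108.50 mGal
Δg_SB(B) = 980226.75 − 980510.86 + 0.3086×978.4 − 0.04193×2.17×978.4 = -71.20 mGal
Difference = -71.20 − (108.50) = -179.70 mGal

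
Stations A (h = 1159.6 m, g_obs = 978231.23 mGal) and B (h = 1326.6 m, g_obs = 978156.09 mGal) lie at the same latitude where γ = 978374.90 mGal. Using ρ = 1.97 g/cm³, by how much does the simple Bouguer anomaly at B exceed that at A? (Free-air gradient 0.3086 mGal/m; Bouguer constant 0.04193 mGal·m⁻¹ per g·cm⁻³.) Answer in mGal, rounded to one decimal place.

Δg_SB(A) = 978231.23 − 978374.90 + 0.3086×1159.6 − 0.04193×1.97×1159.6 = 118.40 mGal
Δg_SB(B) = 978156.09 − 978374.90 + 0.3086×1326.6 − 0.04193×1.97×1326.6 = 81.00 mGal
Difference = 81.00 − (118.40) = -37.40 mGal

-37.4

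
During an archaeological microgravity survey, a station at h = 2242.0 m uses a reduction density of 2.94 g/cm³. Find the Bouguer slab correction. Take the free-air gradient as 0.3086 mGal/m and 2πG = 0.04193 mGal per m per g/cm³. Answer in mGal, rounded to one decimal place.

Bouguer slab correction = 0.04193 × 2.94 × 2242.0 = 276.4 mGal

276.4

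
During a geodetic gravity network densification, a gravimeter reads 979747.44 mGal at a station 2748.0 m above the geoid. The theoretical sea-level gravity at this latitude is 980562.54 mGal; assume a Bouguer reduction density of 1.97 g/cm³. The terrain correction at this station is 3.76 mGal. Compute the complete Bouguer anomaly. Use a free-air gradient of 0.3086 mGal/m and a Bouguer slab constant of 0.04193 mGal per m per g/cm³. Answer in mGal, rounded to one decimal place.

-190.3

Free-air correction = 0.3086 × 2748.0 = 848.03 mGal
Free-air anomaly = 979747.44 − 980562.54 + (848.03) = 32.93 mGal
Bouguer slab correction = 0.04193 × 1.97 × 2748.0 = 226.99 mGal
Simple Bouguer anomaly = 32.93 − (226.99) = -194.06 mGal
Complete Bouguer anomaly = -194.06 + 3.76 = -190.30 mGal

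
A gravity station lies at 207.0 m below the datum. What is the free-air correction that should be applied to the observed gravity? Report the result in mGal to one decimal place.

Free-air correction = 0.3086 × -207.0 = -63.9 mGal

-63.9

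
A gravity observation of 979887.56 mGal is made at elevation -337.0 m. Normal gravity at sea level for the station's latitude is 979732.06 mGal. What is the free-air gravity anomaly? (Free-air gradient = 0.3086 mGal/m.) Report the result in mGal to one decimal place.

51.5

Free-air correction = 0.3086 × -337.0 = -104.00 mGal
Free-air anomaly = 979887.56 − 979732.06 + (-104.00) = 51.50 mGal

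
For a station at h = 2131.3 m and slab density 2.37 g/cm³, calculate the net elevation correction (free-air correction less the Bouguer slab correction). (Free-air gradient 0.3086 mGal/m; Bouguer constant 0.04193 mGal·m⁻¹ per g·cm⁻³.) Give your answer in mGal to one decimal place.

Combined gradient = 0.3086 − 0.04193 × 2.37 = 0.2092259 mGal/m
Combined elevation correction = 0.2092259 × 2131.3 = 445.9 mGal

445.9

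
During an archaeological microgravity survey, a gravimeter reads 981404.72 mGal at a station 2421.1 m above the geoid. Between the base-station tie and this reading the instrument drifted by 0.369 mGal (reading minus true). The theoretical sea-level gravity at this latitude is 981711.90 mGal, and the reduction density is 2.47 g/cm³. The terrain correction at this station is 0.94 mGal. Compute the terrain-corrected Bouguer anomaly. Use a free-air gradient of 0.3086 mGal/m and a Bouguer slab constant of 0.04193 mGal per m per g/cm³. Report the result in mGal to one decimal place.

Drift-corrected reading = 981404.72 − (0.369) = 981404.351 mGal
Free-air correction = 0.3086 × 2421.1 = 747.15 mGal
Free-air anomaly = 981404.351 − 981711.90 + (747.15) = 439.601 mGal
Bouguer slab correction = 0.04193 × 2.47 × 2421.1 = 250.75 mGal
Simple Bouguer anomaly = 439.601 − (250.75) = 188.851 mGal
Complete Bouguer anomaly = 188.851 + 0.94 = 189.791 mGal

189.8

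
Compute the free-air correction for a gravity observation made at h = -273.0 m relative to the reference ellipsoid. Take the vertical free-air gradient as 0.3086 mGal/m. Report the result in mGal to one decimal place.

-84.2

Free-air correction = 0.3086 × -273.0 = -84.2 mGal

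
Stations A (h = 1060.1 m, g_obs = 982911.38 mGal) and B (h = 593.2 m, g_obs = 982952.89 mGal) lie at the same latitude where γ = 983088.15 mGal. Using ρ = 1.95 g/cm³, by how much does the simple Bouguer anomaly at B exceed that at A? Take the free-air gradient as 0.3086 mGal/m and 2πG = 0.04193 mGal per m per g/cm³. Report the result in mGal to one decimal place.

Δg_SB(A) = 982911.38 − 983088.15 + 0.3086×1060.1 − 0.04193×1.95×1060.1 = 63.70 mGal
Δg_SB(B) = 982952.89 − 983088.15 + 0.3086×593.2 − 0.04193×1.95×593.2 = -0.70 mGal
Difference = -0.70 − (63.70) = -64.40 mGal

-64.4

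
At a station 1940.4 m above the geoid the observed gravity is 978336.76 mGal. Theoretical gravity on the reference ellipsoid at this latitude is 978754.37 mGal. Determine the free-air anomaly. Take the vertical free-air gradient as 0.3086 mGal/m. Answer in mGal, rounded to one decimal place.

Free-air correction = 0.3086 × 1940.4 = 598.81 mGal
Free-air anomaly = 978336.76 − 978754.37 + (598.81) = 181.20 mGal

181.2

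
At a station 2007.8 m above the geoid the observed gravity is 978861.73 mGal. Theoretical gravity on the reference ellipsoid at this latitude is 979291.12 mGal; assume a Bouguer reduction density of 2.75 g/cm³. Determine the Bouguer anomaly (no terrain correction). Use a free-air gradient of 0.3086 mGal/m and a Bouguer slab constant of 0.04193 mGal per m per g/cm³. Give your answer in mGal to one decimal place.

-41.3

Free-air correction = 0.3086 × 2007.8 = 619.61 mGal
Free-air anomaly = 978861.73 − 979291.12 + (619.61) = 190.22 mGal
Bouguer slab correction = 0.04193 × 2.75 × 2007.8 = 231.51 mGal
Simple Bouguer anomaly = 190.22 − (231.51) = -41.29 mGal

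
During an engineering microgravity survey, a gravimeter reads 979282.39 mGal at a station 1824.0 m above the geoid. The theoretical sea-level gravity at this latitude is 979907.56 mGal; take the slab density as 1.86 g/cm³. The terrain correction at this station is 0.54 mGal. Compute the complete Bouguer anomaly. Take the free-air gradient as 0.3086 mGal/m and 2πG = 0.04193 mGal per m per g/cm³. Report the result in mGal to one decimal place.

-204.0

Free-air correction = 0.3086 × 1824.0 = 562.89 mGal
Free-air anomaly = 979282.39 − 979907.56 + (562.89) = -62.28 mGal
Bouguer slab correction = 0.04193 × 1.86 × 1824.0 = 142.25 mGal
Simple Bouguer anomaly = -62.28 − (142.25) = -204.53 mGal
Complete Bouguer anomaly = -204.53 + 0.54 = -203.99 mGal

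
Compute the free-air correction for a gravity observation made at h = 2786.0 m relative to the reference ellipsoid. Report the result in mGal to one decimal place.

859.8

Free-air correction = 0.3086 × 2786.0 = 859.8 mGal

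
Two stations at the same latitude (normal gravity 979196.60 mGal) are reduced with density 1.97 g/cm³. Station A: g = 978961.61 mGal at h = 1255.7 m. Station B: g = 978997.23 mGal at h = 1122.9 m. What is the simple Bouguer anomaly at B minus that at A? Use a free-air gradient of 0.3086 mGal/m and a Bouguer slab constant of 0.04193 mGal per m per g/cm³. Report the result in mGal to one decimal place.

5.6

Δg_SB(A) = 978961.61 − 979196.60 + 0.3086×1255.7 − 0.04193×1.97×1255.7 = 48.80 mGal
Δg_SB(B) = 978997.23 − 979196.60 + 0.3086×1122.9 − 0.04193×1.97×1122.9 = 54.40 mGal
Difference = 54.40 − (48.80) = 5.60 mGal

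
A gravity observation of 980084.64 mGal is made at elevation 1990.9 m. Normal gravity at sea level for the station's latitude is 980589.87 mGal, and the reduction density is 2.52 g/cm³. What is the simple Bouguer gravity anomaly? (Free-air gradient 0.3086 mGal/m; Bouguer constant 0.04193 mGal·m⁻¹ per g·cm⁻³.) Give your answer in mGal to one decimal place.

Free-air correction = 0.3086 × 1990.9 = 614.39 mGal
Free-air anomaly = 980084.64 − 980589.87 + (614.39) = 109.16 mGal
Bouguer slab correction = 0.04193 × 2.52 × 1990.9 = 210.37 mGal
Simple Bouguer anomaly = 109.16 − (210.37) = -101.21 mGal

-101.2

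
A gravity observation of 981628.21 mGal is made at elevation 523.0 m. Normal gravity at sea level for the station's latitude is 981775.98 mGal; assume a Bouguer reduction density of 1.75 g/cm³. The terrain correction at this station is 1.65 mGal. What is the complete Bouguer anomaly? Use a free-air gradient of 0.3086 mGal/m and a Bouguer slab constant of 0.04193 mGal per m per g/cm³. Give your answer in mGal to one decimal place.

-23.1

Free-air correction = 0.3086 × 523.0 = 161.40 mGal
Free-air anomaly = 981628.21 − 981775.98 + (161.40) = 13.63 mGal
Bouguer slab correction = 0.04193 × 1.75 × 523.0 = 38.38 mGal
Simple Bouguer anomaly = 13.63 − (38.38) = -24.75 mGal
Complete Bouguer anomaly = -24.75 + 1.65 = -23.10 mGal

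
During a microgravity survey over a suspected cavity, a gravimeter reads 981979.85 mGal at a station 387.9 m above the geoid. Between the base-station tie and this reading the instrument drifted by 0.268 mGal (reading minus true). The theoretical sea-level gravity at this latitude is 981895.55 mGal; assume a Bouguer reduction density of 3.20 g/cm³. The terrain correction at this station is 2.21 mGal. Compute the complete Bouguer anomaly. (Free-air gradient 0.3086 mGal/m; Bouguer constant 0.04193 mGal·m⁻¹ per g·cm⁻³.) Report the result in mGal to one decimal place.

153.9

Drift-corrected reading = 981979.85 − (0.268) = 981979.582 mGal
Free-air correction = 0.3086 × 387.9 = 119.71 mGal
Free-air anomaly = 981979.582 − 981895.55 + (119.71) = 203.742 mGal
Bouguer slab correction = 0.04193 × 3.20 × 387.9 = 52.05 mGal
Simple Bouguer anomaly = 203.742 − (52.05) = 151.692 mGal
Complete Bouguer anomaly = 151.692 + 2.21 = 153.902 mGal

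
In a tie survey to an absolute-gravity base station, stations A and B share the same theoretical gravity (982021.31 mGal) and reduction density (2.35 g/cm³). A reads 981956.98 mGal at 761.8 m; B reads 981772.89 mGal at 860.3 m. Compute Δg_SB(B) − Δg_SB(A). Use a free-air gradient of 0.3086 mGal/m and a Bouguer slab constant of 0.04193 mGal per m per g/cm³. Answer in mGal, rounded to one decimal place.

-163.4

Δg_SB(A) = 981956.98 − 982021.31 + 0.3086×761.8 − 0.04193×2.35×761.8 = 95.70 mGal
Δg_SB(B) = 981772.89 − 982021.31 + 0.3086×860.3 − 0.04193×2.35×860.3 = -67.70 mGal
Difference = -67.70 − (95.70) = -163.40 mGal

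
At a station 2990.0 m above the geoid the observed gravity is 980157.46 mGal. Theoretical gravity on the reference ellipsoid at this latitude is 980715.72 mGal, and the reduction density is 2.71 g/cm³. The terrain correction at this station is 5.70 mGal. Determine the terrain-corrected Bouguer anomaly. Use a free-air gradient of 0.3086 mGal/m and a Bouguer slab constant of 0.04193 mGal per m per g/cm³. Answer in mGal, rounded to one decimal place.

30.4

Free-air correction = 0.3086 × 2990.0 = 922.71 mGal
Free-air anomaly = 980157.46 − 980715.72 + (922.71) = 364.45 mGal
Bouguer slab correction = 0.04193 × 2.71 × 2990.0 = 339.75 mGal
Simple Bouguer anomaly = 364.45 − (339.75) = 24.70 mGal
Complete Bouguer anomaly = 24.70 + 5.70 = 30.40 mGal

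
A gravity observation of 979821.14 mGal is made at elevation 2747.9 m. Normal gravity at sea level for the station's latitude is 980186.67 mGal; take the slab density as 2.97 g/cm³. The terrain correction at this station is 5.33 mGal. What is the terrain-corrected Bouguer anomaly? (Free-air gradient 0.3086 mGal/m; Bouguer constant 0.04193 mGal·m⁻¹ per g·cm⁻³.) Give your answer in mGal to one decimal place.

145.6

Free-air correction = 0.3086 × 2747.9 = 848.00 mGal
Free-air anomaly = 979821.14 − 980186.67 + (848.00) = 482.47 mGal
Bouguer slab correction = 0.04193 × 2.97 × 2747.9 = 342.20 mGal
Simple Bouguer anomaly = 482.47 − (342.20) = 140.27 mGal
Complete Bouguer anomaly = 140.27 + 5.33 = 145.60 mGal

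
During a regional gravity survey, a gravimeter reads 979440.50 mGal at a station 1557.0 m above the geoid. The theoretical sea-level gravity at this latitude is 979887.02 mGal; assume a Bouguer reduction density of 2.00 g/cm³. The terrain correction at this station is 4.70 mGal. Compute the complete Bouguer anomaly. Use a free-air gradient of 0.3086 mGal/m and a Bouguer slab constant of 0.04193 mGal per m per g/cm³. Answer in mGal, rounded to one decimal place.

-91.9

Free-air correction = 0.3086 × 1557.0 = 480.49 mGal
Free-air anomaly = 979440.50 − 979887.02 + (480.49) = 33.97 mGal
Bouguer slab correction = 0.04193 × 2.00 × 1557.0 = 130.57 mGal
Simple Bouguer anomaly = 33.97 − (130.57) = -96.60 mGal
Complete Bouguer anomaly = -96.60 + 4.70 = -91.90 mGal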